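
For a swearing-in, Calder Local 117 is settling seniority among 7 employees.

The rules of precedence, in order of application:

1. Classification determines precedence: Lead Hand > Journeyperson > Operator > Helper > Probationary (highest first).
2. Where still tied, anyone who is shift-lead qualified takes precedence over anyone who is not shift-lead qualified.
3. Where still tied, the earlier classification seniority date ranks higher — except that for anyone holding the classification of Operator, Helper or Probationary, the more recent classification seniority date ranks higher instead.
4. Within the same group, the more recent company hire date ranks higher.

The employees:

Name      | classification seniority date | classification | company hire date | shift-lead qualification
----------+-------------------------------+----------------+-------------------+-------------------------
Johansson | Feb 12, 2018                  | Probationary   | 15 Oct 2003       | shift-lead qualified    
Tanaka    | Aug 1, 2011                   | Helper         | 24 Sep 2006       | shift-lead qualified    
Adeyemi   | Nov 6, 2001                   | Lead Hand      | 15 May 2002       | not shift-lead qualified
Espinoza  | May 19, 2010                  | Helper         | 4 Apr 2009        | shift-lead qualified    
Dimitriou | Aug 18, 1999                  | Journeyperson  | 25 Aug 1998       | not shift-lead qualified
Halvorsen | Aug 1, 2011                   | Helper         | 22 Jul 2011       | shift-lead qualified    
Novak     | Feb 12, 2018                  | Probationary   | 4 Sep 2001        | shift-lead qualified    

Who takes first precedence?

Adeyemi

By classification: Adeyemi (Lead Hand); then Dimitriou (Journeyperson); then Halvorsen, Tanaka and Espinoza (Helper); then Johansson and Novak (Probationary).
Halvorsen, Tanaka and Espinoza are each shift-lead qualified, so the next rule applies.
Among Halvorsen, Tanaka and Espinoza, by classification seniority date (later first) (reversed rule for this group): Halvorsen and Tanaka (Aug 1, 2011) before Espinoza (May 19, 2010).
Among Halvorsen and Tanaka, by company hire date (later first): Halvorsen (22 Jul 2011) before Tanaka (24 Sep 2006).
Johansson and Novak are each shift-lead qualified, so the next rule applies.
Johansson and Novak both have classification seniority date Feb 12, 2018, so the next rule applies.
Among Johansson and Novak, by company hire date (later first): Johansson (15 Oct 2003) before Novak (4 Sep 2001).
Order: Adeyemi, Dimitriou, Halvorsen, Tanaka, Espinoza, Johansson, Novak.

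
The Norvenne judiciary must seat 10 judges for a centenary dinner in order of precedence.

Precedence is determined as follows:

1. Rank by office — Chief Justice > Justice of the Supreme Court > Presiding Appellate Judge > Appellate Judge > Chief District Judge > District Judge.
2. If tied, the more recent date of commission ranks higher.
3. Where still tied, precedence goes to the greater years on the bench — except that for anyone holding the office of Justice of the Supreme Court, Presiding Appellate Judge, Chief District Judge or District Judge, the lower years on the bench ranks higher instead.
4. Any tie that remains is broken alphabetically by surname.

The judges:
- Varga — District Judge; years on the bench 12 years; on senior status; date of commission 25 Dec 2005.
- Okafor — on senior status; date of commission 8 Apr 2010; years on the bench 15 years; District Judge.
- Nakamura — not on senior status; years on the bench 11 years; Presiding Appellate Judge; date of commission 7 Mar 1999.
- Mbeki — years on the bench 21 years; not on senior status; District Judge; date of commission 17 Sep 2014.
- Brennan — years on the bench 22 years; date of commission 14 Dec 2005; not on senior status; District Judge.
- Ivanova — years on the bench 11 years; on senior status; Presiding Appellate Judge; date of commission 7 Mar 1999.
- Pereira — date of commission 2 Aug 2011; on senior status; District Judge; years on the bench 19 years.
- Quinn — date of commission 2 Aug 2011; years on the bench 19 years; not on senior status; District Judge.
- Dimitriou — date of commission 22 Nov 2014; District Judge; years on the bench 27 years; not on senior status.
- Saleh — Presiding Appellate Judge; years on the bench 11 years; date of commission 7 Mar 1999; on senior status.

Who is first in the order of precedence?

By office: Ivanova, Nakamura and Saleh (Presiding Appellate Judge); then Dimitriou, Mbeki, Pereira, Quinn, Okafor, Varga and Brennan (District Judge).
Ivanova, Nakamura and Saleh all have date of commission 7 Mar 1999, so the next rule applies.
Ivanova, Nakamura and Saleh all have years on the bench 11 years, so the next rule applies.
Among Ivanova, Nakamura and Saleh, alphabetically by surname: Ivanova before Nakamura before Saleh.
Among Dimitriou, Mbeki, Pereira, Quinn, Okafor, Varga and Brennan, by date of commission (later first): Dimitriou (22 Nov 2014) before Mbeki (17 Sep 2014) before Pereira and Quinn (2 Aug 2011) before Okafor (8 Apr 2010) before Varga (25 Dec 2005) before Brennan (14 Dec 2005).
Pereira and Quinn both have years on the bench 19 years, so the next rule applies.
Among Pereira and Quinn, alphabetically by surname: Pereira before Quinn.
Order: Ivanova, Nakamura, Saleh, Dimitriou, Mbeki, Pereira, Quinn, Okafor, Varga, Brennan.

Ivanova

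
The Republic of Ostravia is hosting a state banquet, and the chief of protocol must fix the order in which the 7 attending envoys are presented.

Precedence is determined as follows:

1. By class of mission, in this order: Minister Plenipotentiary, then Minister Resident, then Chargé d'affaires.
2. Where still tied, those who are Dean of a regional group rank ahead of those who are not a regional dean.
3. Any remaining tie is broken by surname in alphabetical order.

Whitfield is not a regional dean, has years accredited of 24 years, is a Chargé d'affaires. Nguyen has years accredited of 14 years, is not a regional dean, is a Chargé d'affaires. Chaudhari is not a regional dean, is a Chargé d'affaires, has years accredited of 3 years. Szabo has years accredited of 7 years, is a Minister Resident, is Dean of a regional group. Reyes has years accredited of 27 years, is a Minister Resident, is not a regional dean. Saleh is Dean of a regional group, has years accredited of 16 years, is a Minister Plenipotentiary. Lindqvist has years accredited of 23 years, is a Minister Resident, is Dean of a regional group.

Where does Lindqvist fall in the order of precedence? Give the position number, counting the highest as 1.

By class of mission: Saleh (Minister Plenipotentiary); then Lindqvist, Szabo and Reyes (Minister Resident); then Chaudhari, Nguyen and Whitfield (Chargé d'affaires).
Among Lindqvist, Szabo and Reyes, Dean of a regional group before not a regional dean: Lindqvist and Szabo (Dean of a regional group) before Reyes (not a regional dean).
Among Lindqvist and Szabo, alphabetically by surname: Lindqvist before Szabo.
Chaudhari, Nguyen and Whitfield are each not a regional dean, so the next rule applies.
Among Chaudhari, Nguyen and Whitfield, alphabetically by surname: Chaudhari before Nguyen before Whitfield.
Order: Saleh, Lindqvist, Szabo, Reyes, Chaudhari, Nguyen, Whitfield. So position 2.

2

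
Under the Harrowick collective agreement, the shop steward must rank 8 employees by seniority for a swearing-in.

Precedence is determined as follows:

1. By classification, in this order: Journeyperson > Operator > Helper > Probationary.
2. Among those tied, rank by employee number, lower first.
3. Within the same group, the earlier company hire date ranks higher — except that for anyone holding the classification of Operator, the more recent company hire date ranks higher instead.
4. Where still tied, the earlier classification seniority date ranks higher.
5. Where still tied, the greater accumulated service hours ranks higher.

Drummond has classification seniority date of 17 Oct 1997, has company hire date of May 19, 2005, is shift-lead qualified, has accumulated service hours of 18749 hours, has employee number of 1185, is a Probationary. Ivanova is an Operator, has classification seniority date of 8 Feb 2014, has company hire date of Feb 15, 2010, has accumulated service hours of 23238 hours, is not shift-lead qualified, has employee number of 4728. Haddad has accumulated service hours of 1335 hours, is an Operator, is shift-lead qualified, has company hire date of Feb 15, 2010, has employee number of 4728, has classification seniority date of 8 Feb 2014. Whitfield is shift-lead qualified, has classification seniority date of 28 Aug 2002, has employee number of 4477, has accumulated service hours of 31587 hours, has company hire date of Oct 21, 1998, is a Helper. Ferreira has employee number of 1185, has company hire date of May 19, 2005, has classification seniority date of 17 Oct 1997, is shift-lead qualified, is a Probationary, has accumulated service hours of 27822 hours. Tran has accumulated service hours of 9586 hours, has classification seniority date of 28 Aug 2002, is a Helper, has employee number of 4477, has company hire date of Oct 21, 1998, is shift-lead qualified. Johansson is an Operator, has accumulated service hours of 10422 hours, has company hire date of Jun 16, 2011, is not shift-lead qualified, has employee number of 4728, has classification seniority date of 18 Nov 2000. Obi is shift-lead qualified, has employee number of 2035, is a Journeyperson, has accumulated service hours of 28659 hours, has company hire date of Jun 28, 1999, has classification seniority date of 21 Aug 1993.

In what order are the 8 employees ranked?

Obi, Johansson, Ivanova, Haddad, Whitfield, Tran, Ferreira, Drummond

By classification: Obi (Journeyperson); then Johansson, Ivanova and Haddad (Operator); then Whitfield and Tran (Helper); then Ferreira and Drummond (Probationary).
Johansson, Ivanova and Haddad all have employee number 4728, so the next rule applies.
Among Johansson, Ivanova and Haddad, by company hire date (later first) (reversed rule for this group): Johansson (Jun 16, 2011) before Ivanova and Haddad (Feb 15, 2010).
Ivanova and Haddad both have classification seniority date 8 Feb 2014, so the next rule applies.
Among Ivanova and Haddad, by accumulated service hours (higher first): Ivanova (23238 hours) before Haddad (1335 hours).
Whitfield and Tran both have employee number 4477, so the next rule applies.
Whitfield and Tran both have company hire date Oct 21, 1998, so the next rule applies.
Whitfield and Tran both have classification seniority date 28 Aug 2002, so the next rule applies.
Among Whitfield and Tran, by accumulated service hours (higher first): Whitfield (31587 hours) before Tran (9586 hours).
Ferreira and Drummond both have employee number 1185, so the next rule applies.
Ferreira and Drummond both have company hire date May 19, 2005, so the next rule applies.
Ferreira and Drummond both have classification seniority date 17 Oct 1997, so the next rule applies.
Among Ferreira and Drummond, by accumulated service hours (higher first): Ferreira (27822 hours) before Drummond (18749 hours).
Full order: Obi, Johansson, Ivanova, Haddad, Whitfield, Tran, Ferreira, Drummond.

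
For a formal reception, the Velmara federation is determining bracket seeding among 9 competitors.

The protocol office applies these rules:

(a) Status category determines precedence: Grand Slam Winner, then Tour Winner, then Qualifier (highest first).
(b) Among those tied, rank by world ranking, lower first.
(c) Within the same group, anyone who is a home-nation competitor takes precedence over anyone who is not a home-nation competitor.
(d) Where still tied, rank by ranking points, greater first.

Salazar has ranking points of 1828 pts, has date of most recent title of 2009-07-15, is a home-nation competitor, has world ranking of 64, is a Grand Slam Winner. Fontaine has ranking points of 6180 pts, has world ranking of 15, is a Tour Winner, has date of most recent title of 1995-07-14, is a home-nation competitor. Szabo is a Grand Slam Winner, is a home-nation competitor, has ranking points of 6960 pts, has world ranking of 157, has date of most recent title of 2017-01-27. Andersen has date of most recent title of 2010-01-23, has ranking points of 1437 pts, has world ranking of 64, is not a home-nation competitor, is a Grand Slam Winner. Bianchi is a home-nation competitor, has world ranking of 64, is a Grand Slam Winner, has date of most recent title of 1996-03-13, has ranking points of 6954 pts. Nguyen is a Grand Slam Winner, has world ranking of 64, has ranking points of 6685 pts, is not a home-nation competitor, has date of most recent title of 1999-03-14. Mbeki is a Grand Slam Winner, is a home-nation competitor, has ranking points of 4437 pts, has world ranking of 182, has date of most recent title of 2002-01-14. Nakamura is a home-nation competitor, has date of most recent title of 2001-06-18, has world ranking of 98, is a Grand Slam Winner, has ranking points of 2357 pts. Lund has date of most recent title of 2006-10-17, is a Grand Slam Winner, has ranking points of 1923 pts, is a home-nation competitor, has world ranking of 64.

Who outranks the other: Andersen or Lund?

Lund

By status category: Bianchi, Lund, Salazar, Nguyen, Andersen, Nakamura, Szabo and Mbeki (Grand Slam Winner); then Fontaine (Tour Winner).
Among Bianchi, Lund, Salazar, Nguyen, Andersen, Nakamura, Szabo and Mbeki, by world ranking (lower first): Bianchi, Lund, Salazar, Nguyen and Andersen (64) before Nakamura (98) before Szabo (157) before Mbeki (182).
Among Bianchi, Lund, Salazar, Nguyen and Andersen, a home-nation competitor before not a home-nation competitor: Bianchi, Lund and Salazar (a home-nation competitor) before Nguyen and Andersen (not a home-nation competitor).
Among Bianchi, Lund and Salazar, by ranking points (higher first): Bianchi (6954 pts) before Lund (1923 pts) before Salazar (1828 pts).
Among Nguyen and Andersen, by ranking points (higher first): Nguyen (6685 pts) before Andersen (1437 pts).
So Lund takes precedence.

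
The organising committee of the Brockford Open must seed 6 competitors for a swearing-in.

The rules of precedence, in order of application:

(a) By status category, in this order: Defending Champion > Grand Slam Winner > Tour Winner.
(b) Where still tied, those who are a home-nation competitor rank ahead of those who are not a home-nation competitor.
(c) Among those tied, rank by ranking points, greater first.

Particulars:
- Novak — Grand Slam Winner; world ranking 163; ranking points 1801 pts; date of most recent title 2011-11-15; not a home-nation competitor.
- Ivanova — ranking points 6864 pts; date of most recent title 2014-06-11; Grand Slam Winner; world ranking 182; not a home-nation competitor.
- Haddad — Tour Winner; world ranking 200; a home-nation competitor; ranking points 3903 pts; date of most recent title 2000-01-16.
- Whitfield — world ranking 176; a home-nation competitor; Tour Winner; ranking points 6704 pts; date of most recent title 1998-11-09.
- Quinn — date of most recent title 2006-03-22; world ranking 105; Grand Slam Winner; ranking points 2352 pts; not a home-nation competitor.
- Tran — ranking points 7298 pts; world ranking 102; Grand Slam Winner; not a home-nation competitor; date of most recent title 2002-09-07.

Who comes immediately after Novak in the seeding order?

By status category: Tran, Ivanova, Quinn and Novak (Grand Slam Winner); then Whitfield and Haddad (Tour Winner).
Tran, Ivanova, Quinn and Novak are each not a home-nation competitor, so the next rule applies.
Among Tran, Ivanova, Quinn and Novak, by ranking points (higher first): Tran (7298 pts) before Ivanova (6864 pts) before Quinn (2352 pts) before Novak (1801 pts).
Whitfield and Haddad are each a home-nation competitor, so the next rule applies.
Among Whitfield and Haddad, by ranking points (higher first): Whitfield (6704 pts) before Haddad (3903 pts).
Order: Tran, Ivanova, Quinn, Novak, Whitfield, Haddad.

Whitfield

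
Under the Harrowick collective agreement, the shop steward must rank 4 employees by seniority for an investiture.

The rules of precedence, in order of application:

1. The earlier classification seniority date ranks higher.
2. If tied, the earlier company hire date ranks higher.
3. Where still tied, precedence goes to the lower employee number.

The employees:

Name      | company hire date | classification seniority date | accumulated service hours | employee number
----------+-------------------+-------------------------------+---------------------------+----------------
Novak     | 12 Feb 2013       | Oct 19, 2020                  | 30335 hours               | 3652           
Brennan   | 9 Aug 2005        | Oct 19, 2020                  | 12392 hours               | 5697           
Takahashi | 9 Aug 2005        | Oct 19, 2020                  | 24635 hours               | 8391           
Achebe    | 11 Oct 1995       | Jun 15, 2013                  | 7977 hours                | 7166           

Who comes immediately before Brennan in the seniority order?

Achebe

By classification seniority date (earlier first): Achebe (Jun 15, 2013); then Brennan, Takahashi and Novak (each Oct 19, 2020).
Among Brennan, Takahashi and Novak, by company hire date (earlier first): Brennan and Takahashi (9 Aug 2005) before Novak (12 Feb 2013).
Among Brennan and Takahashi, by employee number (lower first): Brennan (5697) before Takahashi (8391).
Order: Achebe, Brennan, Takahashi, Novak.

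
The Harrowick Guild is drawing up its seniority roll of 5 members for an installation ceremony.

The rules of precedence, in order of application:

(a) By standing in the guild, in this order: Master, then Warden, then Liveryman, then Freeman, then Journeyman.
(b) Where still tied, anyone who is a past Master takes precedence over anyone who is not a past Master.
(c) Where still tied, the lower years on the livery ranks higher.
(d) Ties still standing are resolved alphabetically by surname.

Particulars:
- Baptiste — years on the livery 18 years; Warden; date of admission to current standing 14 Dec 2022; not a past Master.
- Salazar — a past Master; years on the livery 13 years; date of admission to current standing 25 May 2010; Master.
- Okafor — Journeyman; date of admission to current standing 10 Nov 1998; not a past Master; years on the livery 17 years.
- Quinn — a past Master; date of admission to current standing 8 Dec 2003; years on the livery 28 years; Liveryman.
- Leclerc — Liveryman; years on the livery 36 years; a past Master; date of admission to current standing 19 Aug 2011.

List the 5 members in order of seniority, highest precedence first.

By standing in the guild: Salazar (Master); then Baptiste (Warden); then Quinn and Leclerc (Liveryman); then Okafor (Journeyman).
Quinn and Leclerc are each a past Master, so the next rule applies.
Among Quinn and Leclerc, by years on the livery (lower first): Quinn (28 years) before Leclerc (36 years).
Full order: Salazar, Baptiste, Quinn, Leclerc, Okafor.

Salazar, Baptiste, Quinn, Leclerc, Okafor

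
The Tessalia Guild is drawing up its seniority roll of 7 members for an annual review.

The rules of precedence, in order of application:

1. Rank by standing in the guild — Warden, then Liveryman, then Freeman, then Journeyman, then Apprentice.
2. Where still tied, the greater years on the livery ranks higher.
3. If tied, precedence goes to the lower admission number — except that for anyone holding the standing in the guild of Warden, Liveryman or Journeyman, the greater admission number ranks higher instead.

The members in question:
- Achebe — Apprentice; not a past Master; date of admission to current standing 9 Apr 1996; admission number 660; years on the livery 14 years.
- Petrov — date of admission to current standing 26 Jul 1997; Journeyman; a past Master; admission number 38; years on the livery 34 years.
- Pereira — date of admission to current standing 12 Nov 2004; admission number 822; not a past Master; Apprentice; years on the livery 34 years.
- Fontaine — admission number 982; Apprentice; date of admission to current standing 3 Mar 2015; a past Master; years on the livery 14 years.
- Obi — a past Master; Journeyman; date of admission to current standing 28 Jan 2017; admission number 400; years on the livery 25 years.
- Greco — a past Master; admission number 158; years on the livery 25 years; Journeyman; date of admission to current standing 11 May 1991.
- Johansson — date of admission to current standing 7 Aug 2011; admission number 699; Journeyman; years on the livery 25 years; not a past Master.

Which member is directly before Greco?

Obi

By standing in the guild: Petrov, Johansson, Obi and Greco (Journeyman); then Pereira, Achebe and Fontaine (Apprentice).
Among Petrov, Johansson, Obi and Greco, by years on the livery (higher first): Petrov (34 years) before Johansson, Obi and Greco (25 years).
Among Johansson, Obi and Greco, by admission number (higher first) (reversed rule for this group): Johansson (699) before Obi (400) before Greco (158).
Among Pereira, Achebe and Fontaine, by years on the livery (higher first): Pereira (34 years) before Achebe and Fontaine (14 years).
Among Achebe and Fontaine, by admission number (lower first): Achebe (660) before Fontaine (982).
Order: Petrov, Johansson, Obi, Greco, Pereira, Achebe, Fontaine.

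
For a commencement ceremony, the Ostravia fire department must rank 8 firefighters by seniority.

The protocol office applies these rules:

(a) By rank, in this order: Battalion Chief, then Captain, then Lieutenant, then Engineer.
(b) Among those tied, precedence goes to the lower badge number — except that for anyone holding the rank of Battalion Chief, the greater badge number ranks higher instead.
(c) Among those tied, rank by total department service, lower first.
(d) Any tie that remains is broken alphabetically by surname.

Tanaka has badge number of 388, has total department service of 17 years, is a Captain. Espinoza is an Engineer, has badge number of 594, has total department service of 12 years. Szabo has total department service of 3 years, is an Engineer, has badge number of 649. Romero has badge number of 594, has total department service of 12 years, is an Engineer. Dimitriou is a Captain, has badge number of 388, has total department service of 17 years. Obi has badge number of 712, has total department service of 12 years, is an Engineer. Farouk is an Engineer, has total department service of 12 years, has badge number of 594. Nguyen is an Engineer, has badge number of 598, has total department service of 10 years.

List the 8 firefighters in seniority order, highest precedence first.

Dimitriou, Tanaka, Espinoza, Farouk, Romero, Nguyen, Szabo, Obi

By rank: Dimitriou and Tanaka (Captain); then Espinoza, Farouk, Romero, Nguyen, Szabo and Obi (Engineer).
Dimitriou and Tanaka both have badge number 388, so the next rule applies.
Dimitriou and Tanaka both have total department service 17 years, so the next rule applies.
Among Dimitriou and Tanaka, alphabetically by surname: Dimitriou before Tanaka.
Among Espinoza, Farouk, Romero, Nguyen, Szabo and Obi, by badge number (lower first): Espinoza, Farouk and Romero (594) before Nguyen (598) before Szabo (649) before Obi (712).
Espinoza, Farouk and Romero all have total department service 12 years, so the next rule applies.
Among Espinoza, Farouk and Romero, alphabetically by surname: Espinoza before Farouk before Romero.
Full order: Dimitriou, Tanaka, Espinoza, Farouk, Romero, Nguyen, Szabo, Obi.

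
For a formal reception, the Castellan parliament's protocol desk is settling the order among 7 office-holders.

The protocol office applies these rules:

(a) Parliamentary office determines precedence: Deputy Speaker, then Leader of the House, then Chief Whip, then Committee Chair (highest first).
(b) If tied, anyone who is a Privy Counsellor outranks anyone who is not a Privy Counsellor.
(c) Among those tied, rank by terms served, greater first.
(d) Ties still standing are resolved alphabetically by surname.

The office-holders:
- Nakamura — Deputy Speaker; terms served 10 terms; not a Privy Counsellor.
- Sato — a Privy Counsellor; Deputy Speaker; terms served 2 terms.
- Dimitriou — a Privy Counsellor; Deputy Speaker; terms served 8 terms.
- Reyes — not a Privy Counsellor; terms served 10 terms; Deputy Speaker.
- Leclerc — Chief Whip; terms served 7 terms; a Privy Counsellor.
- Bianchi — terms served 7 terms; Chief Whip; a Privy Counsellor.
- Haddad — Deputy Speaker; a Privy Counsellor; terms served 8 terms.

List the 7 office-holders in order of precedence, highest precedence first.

Dimitriou, Haddad, Sato, Nakamura, Reyes, Bianchi, Leclerc

By parliamentary office: Dimitriou, Haddad, Sato, Nakamura and Reyes (Deputy Speaker); then Bianchi and Leclerc (Chief Whip).
Among Dimitriou, Haddad, Sato, Nakamura and Reyes, a Privy Counsellor before not a Privy Counsellor: Dimitriou, Haddad and Sato (a Privy Counsellor) before Nakamura and Reyes (not a Privy Counsellor).
Among Dimitriou, Haddad and Sato, by terms served (higher first): Dimitriou and Haddad (8 terms) before Sato (2 terms).
Among Dimitriou and Haddad, alphabetically by surname: Dimitriou before Haddad.
Nakamura and Reyes both have terms served 10 terms, so the next rule applies.
Among Nakamura and Reyes, alphabetically by surname: Nakamura before Reyes.
Bianchi and Leclerc are each a Privy Counsellor, so the next rule applies.
Bianchi and Leclerc both have terms served 7 terms, so the next rule applies.
Among Bianchi and Leclerc, alphabetically by surname: Bianchi before Leclerc.
Full order: Dimitriou, Haddad, Sato, Nakamura, Reyes, Bianchi, Leclerc.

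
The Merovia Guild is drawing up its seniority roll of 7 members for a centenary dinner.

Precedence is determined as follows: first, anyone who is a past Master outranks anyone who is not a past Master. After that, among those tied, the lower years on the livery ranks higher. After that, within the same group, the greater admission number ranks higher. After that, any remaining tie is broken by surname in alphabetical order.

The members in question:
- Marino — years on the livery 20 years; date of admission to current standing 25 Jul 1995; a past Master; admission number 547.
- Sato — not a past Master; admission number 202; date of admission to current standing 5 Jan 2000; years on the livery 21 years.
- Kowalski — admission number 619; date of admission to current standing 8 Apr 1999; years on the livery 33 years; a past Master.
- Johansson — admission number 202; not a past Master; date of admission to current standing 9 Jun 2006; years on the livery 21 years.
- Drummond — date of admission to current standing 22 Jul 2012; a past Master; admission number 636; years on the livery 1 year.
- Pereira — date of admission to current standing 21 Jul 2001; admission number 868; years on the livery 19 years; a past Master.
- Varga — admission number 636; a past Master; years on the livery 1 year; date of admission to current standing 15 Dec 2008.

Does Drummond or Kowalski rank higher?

Drummond

By the first rule: Drummond, Varga, Pereira, Marino and Kowalski (each a past Master); then Johansson and Sato (both not a past Master).
Among Drummond, Varga, Pereira, Marino and Kowalski, by years on the livery (lower first): Drummond and Varga (1 year) before Pereira (19 years) before Marino (20 years) before Kowalski (33 years).
Drummond and Varga both have admission number 636, so the next rule applies.
Among Drummond and Varga, alphabetically by surname: Drummond before Varga.
Johansson and Sato both have years on the livery 21 years, so the next rule applies.
Johansson and Sato both have admission number 202, so the next rule applies.
Among Johansson and Sato, alphabetically by surname: Johansson before Sato.
So Drummond takes precedence.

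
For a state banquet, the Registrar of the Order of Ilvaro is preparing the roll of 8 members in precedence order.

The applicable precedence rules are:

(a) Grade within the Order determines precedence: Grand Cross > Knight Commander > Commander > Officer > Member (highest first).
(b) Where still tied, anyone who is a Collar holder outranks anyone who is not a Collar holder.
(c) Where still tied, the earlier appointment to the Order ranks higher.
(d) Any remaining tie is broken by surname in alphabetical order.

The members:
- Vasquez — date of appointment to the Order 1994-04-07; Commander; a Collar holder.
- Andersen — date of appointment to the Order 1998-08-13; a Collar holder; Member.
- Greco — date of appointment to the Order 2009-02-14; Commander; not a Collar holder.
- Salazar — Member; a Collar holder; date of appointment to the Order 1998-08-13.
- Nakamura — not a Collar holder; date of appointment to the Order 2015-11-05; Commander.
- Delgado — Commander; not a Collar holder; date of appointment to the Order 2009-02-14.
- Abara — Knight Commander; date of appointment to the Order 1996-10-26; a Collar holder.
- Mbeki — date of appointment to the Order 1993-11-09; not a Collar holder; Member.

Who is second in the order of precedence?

By grade within the Order: Abara (Knight Commander); then Vasquez, Delgado, Greco and Nakamura (Commander); then Andersen, Salazar and Mbeki (Member).
Among Vasquez, Delgado, Greco and Nakamura, a Collar holder before not a Collar holder: Vasquez (a Collar holder) before Delgado, Greco and Nakamura (not a Collar holder).
Among Delgado, Greco and Nakamura, by date of appointment to the Order (earlier first): Delgado and Greco (2009-02-14) before Nakamura (2015-11-05).
Among Delgado and Greco, alphabetically by surname: Delgado before Greco.
Among Andersen, Salazar and Mbeki, a Collar holder before not a Collar holder: Andersen and Salazar (a Collar holder) before Mbeki (not a Collar holder).
Andersen and Salazar both have date of appointment to the Order 1998-08-13, so the next rule applies.
Among Andersen and Salazar, alphabetically by surname: Andersen before Salazar.
Order: Abara, Vasquez, Delgado, Greco, Nakamura, Andersen, Salazar, Mbeki.

Vasquez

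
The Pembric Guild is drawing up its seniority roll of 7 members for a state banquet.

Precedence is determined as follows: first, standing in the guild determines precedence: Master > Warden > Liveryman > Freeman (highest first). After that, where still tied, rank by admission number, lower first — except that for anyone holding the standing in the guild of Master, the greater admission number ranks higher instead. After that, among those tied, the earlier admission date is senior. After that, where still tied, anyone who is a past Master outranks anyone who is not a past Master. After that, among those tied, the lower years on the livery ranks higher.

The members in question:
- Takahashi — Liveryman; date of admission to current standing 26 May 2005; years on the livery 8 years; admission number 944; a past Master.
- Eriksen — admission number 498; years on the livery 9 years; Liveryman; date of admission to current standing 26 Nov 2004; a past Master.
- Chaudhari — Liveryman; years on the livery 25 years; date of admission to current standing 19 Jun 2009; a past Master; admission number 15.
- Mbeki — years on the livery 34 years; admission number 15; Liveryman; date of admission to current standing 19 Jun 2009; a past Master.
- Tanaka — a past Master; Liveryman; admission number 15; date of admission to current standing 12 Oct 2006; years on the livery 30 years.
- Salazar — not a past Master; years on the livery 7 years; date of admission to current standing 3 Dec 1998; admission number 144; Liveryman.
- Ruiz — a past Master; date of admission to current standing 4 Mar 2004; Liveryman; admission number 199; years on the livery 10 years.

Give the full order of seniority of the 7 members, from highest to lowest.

Tanaka, Chaudhari, Mbeki, Salazar, Ruiz, Eriksen, Takahashi

By standing in the guild: Tanaka, Chaudhari, Mbeki, Salazar, Ruiz, Eriksen and Takahashi (Liveryman).
Among Tanaka, Chaudhari, Mbeki, Salazar, Ruiz, Eriksen and Takahashi, by admission number (lower first): Tanaka, Chaudhari and Mbeki (15) before Salazar (144) before Ruiz (199) before Eriksen (498) before Takahashi (944).
Among Tanaka, Chaudhari and Mbeki, by date of admission to current standing (earlier first): Tanaka (12 Oct 2006) before Chaudhari and Mbeki (19 Jun 2009).
Chaudhari and Mbeki are each a past Master, so the next rule applies.
Among Chaudhari and Mbeki, by years on the livery (lower first): Chaudhari (25 years) before Mbeki (34 years).
Full order: Tanaka, Chaudhari, Mbeki, Salazar, Ruiz, Eriksen, Takahashi.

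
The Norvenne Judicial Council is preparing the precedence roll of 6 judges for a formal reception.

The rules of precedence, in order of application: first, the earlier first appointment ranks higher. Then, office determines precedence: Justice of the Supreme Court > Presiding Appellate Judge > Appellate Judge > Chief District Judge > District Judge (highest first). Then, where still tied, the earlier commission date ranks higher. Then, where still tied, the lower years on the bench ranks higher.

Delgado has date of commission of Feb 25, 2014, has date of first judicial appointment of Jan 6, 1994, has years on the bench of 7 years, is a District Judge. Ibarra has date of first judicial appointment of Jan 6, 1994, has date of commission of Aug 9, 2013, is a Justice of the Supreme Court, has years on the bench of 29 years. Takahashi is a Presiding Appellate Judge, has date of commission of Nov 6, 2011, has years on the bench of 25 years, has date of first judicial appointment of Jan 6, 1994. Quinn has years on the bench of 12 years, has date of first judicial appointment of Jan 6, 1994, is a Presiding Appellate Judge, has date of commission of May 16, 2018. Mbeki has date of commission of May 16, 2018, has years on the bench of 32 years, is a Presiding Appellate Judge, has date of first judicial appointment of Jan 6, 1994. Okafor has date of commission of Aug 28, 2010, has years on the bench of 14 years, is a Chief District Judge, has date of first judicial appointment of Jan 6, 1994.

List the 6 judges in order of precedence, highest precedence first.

Ibarra, Takahashi, Quinn, Mbeki, Okafor, Delgado

By date of first judicial appointment (earlier first): Ibarra, Takahashi, Quinn, Mbeki, Okafor and Delgado (each Jan 6, 1994).
Among Ibarra, Takahashi, Quinn, Mbeki, Okafor and Delgado, by office: Ibarra (Justice of the Supreme Court) before Takahashi, Quinn and Mbeki (Presiding Appellate Judge) before Okafor (Chief District Judge) before Delgado (District Judge).
Among Takahashi, Quinn and Mbeki, by date of commission (earlier first): Takahashi (Nov 6, 2011) before Quinn and Mbeki (May 16, 2018).
Among Quinn and Mbeki, by years on the bench (lower first): Quinn (12 years) before Mbeki (32 years).
Full order: Ibarra, Takahashi, Quinn, Mbeki, Okafor, Delgado.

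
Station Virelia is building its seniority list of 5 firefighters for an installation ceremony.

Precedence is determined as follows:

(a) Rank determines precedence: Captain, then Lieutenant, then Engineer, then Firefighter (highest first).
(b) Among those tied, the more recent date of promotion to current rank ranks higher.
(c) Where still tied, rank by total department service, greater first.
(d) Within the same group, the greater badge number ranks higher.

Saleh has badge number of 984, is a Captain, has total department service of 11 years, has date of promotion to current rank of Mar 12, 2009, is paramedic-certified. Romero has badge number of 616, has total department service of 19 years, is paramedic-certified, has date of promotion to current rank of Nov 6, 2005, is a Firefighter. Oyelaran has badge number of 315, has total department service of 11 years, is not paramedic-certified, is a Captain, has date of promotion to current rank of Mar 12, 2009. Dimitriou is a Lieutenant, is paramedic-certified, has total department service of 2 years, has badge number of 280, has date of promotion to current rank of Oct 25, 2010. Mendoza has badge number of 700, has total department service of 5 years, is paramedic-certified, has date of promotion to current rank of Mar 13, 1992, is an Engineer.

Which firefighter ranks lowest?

Romero

By rank: Saleh and Oyelaran (Captain); then Dimitriou (Lieutenant); then Mendoza (Engineer); then Romero (Firefighter).
Saleh and Oyelaran both have date of promotion to current rank Mar 12, 2009, so the next rule applies.
Saleh and Oyelaran both have total department service 11 years, so the next rule applies.
Among Saleh and Oyelaran, by badge number (higher first): Saleh (984) before Oyelaran (315).
Order: Saleh, Oyelaran, Dimitriou, Mendoza, Romero.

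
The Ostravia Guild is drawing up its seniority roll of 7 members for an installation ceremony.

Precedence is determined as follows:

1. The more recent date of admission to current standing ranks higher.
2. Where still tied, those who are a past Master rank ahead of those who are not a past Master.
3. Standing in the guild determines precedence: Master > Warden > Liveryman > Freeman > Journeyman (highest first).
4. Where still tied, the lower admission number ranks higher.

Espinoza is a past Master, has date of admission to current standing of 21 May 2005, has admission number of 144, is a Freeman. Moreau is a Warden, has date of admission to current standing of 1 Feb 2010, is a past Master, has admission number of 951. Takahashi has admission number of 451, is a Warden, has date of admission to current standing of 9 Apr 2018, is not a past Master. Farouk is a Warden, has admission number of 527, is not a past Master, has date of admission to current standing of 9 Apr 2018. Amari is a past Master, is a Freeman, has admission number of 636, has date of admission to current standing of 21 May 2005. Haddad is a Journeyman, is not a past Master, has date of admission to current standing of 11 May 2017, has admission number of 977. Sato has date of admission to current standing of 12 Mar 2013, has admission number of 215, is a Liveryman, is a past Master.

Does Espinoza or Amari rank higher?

By date of admission to current standing (later first): Takahashi and Farouk (both 9 Apr 2018); then Haddad (11 May 2017); then Sato (12 Mar 2013); then Moreau (1 Feb 2010); then Espinoza and Amari (both 21 May 2005).
Takahashi and Farouk are each not a past Master, so the next rule applies.
Takahashi and Farouk are each Warden, so the next rule applies.
Among Takahashi and Farouk, by admission number (lower first): Takahashi (451) before Farouk (527).
Espinoza and Amari are each a past Master, so the next rule applies.
Espinoza and Amari are each Freeman, so the next rule applies.
Among Espinoza and Amari, by admission number (lower first): Espinoza (144) before Amari (636).
So Espinoza takes precedence.

Espinoza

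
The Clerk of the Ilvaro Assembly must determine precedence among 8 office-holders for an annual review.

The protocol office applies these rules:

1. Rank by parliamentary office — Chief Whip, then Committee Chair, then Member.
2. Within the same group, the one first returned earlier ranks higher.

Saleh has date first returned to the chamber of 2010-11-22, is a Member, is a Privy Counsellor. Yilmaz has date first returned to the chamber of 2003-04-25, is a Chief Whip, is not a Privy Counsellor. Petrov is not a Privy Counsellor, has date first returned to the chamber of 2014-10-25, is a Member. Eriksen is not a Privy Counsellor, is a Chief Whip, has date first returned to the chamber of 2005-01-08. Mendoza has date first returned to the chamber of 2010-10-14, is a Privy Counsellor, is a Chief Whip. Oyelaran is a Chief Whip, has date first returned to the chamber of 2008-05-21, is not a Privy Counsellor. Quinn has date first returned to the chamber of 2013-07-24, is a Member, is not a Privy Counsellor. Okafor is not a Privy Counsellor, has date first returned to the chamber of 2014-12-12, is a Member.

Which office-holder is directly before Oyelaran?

Eriksen

By parliamentary office: Yilmaz, Eriksen, Oyelaran and Mendoza (Chief Whip); then Saleh, Quinn, Petrov and Okafor (Member).
Among Yilmaz, Eriksen, Oyelaran and Mendoza, by date first returned to the chamber (earlier first): Yilmaz (2003-04-25) before Eriksen (2005-01-08) before Oyelaran (2008-05-21) before Mendoza (2010-10-14).
Among Saleh, Quinn, Petrov and Okafor, by date first returned to the chamber (earlier first): Saleh (2010-11-22) before Quinn (2013-07-24) before Petrov (2014-10-25) before Okafor (2014-12-12).
Order: Yilmaz, Eriksen, Oyelaran, Mendoza, Saleh, Quinn, Petrov, Okafor.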